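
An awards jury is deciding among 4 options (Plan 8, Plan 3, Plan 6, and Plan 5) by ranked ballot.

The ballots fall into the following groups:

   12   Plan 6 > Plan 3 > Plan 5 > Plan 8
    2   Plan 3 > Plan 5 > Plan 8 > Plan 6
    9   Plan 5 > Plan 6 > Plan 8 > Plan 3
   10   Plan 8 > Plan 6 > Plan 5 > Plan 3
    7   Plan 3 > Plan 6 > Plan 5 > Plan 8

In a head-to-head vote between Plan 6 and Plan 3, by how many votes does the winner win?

Ballots ranking Plan 6 above Plan 3: 12+9+10 = 31.
Ballots ranking Plan 3 above Plan 6: 2+7 = 9.
Plan 6 wins 31–9, a margin of 22.

22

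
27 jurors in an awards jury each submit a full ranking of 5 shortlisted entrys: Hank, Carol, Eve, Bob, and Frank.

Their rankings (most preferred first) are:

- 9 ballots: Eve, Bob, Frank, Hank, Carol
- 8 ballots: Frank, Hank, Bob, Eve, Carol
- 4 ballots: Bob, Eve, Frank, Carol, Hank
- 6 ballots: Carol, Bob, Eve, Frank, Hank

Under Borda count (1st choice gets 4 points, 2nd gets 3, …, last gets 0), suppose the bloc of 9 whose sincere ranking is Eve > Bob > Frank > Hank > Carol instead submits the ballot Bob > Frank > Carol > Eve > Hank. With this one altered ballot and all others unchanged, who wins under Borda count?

Borda totals with the altered ballot: Hank 24, Carol 46, Eve 41, Bob 86, Frank 73.
The winner is unchanged: still Bob.

Bob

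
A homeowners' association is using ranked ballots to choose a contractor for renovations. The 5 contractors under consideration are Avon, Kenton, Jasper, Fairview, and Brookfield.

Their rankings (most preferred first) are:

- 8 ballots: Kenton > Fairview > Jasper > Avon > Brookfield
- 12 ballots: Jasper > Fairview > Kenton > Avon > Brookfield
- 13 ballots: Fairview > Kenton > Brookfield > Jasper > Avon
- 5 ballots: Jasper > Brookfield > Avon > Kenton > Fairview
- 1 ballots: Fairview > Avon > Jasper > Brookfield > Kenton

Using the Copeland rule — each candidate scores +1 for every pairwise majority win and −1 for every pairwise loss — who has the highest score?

Fairview

Pairwise results:
  Avon vs Kenton: Kenton wins 33–6.
  Avon vs Jasper: Jasper wins 38–1.
  Avon vs Fairview: Fairview wins 34–5.
  Avon vs Brookfield: Avon wins 21–18.
  Kenton vs Jasper: Kenton wins 21–18.
  Kenton vs Fairview: Fairview wins 26–13.
  Kenton vs Brookfield: Kenton wins 33–6.
  Jasper vs Fairview: Fairview wins 22–17.
  Jasper vs Brookfield: Jasper wins 26–13.
  Fairview vs Brookfield: Fairview wins 34–5.
Copeland scores (wins − losses):
  Avon: 1 − 3 = -2
  Kenton: 3 − 1 = 2
  Jasper: 2 − 2 = 0
  Fairview: 4 − 0 = 4
  Brookfield: 0 − 4 = -4
Fairview has the best Copeland score.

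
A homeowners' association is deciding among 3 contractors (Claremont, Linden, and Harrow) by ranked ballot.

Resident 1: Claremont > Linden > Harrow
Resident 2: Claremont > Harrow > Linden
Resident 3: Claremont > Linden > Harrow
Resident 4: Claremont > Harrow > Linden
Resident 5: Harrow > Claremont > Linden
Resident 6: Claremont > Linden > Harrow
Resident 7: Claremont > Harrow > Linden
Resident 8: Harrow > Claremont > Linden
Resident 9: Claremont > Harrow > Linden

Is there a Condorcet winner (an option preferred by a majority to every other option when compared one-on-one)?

Yes

Head-to-head results (9 voters total):
Claremont vs Linden: Claremont wins 9–0.
Claremont vs Harrow: Claremont wins 7–2.
Linden vs Harrow: Harrow wins 6–3.
Claremont beats each rival — Linden (9–0), Harrow (7–2) — so Claremont is the Condorcet winner.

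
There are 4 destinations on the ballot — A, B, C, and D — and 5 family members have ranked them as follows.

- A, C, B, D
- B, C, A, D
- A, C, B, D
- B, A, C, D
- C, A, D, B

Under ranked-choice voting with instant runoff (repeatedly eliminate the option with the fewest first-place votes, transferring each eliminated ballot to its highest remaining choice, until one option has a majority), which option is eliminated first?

Round 1: A 2, B 2, C 1, D 0. D has the fewest and is eliminated.
Round 2: A 2, B 2, C 1. C has the fewest and is eliminated.
Round 3: A 3, B 2. A has a majority.

D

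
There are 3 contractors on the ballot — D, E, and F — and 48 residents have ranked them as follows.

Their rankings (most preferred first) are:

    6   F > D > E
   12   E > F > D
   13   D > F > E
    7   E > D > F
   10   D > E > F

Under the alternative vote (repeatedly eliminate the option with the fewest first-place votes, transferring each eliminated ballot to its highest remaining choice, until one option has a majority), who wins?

Round 1: D 23, E 19, F 6. F has the fewest and is eliminated.
Round 2: D 29, E 19. D has a majority.

D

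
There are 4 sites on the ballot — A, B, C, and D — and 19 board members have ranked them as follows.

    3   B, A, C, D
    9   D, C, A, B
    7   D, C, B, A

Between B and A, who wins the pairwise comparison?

B

Ballots ranking B above A: 3+7 = 10.
Ballots ranking A above B: 9.
B wins the head-to-head, 10–9.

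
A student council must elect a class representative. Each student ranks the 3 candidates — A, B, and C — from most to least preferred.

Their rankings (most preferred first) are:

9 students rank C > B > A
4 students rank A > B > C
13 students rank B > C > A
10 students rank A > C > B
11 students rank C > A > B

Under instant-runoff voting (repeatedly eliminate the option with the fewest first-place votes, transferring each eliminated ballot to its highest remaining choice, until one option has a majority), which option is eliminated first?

Round 1: C 20, A 14, B 13. B has the fewest and is eliminated.
Round 2: C 33, A 14. C has a majority.

B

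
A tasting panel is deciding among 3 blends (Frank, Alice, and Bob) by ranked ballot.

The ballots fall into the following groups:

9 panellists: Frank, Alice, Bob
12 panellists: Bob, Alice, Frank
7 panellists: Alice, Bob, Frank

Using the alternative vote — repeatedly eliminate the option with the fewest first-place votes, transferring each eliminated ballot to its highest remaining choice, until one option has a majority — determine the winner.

Round 1: Bob 12, Frank 9, Alice 7. Alice has the fewest and is eliminated.
Round 2: Bob 19, Frank 9. Bob has a majority.

Bob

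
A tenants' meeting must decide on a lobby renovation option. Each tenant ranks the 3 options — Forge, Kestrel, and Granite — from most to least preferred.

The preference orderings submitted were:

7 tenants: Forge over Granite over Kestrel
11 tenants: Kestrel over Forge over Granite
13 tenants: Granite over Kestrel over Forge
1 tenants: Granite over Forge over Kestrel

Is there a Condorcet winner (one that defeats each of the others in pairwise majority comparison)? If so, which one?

Head-to-head results (32 voters total):
Forge vs Kestrel: Kestrel wins 24–8.
Forge vs Granite: Forge wins 18–14.
Kestrel vs Granite: Granite wins 21–11.
No candidate beats all others: Forge beats Granite beats Kestrel beats Forge, a majority cycle.

There is no Condorcet winner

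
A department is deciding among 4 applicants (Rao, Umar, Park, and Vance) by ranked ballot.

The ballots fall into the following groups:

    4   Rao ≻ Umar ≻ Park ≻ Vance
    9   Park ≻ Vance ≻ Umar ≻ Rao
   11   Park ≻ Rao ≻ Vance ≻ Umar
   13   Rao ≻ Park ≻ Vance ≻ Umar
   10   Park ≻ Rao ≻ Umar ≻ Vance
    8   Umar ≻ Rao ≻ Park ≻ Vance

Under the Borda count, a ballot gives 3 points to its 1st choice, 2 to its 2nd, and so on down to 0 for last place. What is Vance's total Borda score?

Borda scores:
  Rao: 4·3 + 9·0 + 11·2 + 13·3 + 10·2 + 8·2 = 109
  Umar: 4·2 + 9·1 + 11·0 + 13·0 + 10·1 + 8·3 = 51
  Park: 4·1 + 9·3 + 11·3 + 13·2 + 10·3 + 8·1 = 128
  Vance: 4·0 + 9·2 + 11·1 + 13·1 + 10·0 + 8·0 = 42

42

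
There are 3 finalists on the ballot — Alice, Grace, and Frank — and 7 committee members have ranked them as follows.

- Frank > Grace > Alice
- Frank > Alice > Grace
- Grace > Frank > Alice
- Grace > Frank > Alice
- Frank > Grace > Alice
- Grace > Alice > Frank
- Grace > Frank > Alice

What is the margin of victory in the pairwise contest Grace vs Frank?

1

Ballots ranking Grace above Frank: 4.
Ballots ranking Frank above Grace: 3.
Grace wins 4–3, a margin of 1.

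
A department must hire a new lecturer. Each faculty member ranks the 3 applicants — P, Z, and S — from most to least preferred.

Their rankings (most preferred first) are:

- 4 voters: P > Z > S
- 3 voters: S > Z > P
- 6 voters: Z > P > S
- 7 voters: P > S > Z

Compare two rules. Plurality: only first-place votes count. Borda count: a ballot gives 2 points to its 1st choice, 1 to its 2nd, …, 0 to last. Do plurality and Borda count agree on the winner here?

Yes

Plurality first-place counts: P 11, Z 6, S 3 → P.
Borda totals: P 28, Z 19, S 13 → P.
The two rules agree on P.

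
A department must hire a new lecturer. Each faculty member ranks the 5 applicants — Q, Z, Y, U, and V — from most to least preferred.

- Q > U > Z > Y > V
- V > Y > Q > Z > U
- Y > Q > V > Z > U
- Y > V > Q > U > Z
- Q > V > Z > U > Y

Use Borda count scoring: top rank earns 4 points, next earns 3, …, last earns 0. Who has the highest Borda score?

Borda scores:
  Q: 4 + 2 + 3 + 2 + 4 = 15
  Z: 2 + 1 + 1 + 0 + 2 = 6
  Y: 1 + 3 + 4 + 4 + 0 = 12
  U: 3 + 0 + 0 + 1 + 1 = 5
  V: 0 + 4 + 2 + 3 + 3 = 12
Q has the highest total.

Q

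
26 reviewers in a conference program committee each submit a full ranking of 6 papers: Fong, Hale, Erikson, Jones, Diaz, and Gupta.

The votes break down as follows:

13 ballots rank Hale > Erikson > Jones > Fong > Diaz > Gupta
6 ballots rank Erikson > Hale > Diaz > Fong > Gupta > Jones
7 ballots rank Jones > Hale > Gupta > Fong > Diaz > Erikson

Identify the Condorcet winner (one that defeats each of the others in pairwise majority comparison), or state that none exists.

Head-to-head results (26 voters total):
Fong vs Hale: Hale wins 26–0.
Fong vs Erikson: Erikson wins 19–7.
Fong vs Jones: Jones wins 20–6.
Fong vs Diaz: Fong wins 20–6.
Fong vs Gupta: Fong wins 19–7.
Hale vs Erikson: Hale wins 20–6.
Hale vs Jones: Hale wins 19–7.
Hale vs Diaz: Hale wins 26–0.
Hale vs Gupta: Hale wins 26–0.
Erikson vs Jones: Erikson wins 19–7.
Erikson vs Diaz: Erikson wins 19–7.
Erikson vs Gupta: Erikson wins 19–7.
Jones vs Diaz: Jones wins 20–6.
Jones vs Gupta: Jones wins 20–6.
Diaz vs Gupta: Diaz wins 19–7.
Hale beats each rival — Fong (26–0), Erikson (20–6), Jones (19–7), Diaz (26–0), Gupta (26–0) — so Hale is the Condorcet winner.

Hale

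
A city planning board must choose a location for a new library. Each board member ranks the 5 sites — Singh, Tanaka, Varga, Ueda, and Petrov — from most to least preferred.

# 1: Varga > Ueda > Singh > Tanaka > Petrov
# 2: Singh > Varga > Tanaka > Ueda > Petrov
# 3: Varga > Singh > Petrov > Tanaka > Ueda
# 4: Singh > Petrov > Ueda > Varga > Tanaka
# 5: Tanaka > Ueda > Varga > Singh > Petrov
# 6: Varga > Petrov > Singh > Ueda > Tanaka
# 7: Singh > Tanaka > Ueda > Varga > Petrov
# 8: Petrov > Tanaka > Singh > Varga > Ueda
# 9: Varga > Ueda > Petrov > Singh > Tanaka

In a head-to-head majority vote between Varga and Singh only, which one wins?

Varga

Ballots ranking Varga above Singh: 5.
Ballots ranking Singh above Varga: 4.
Varga wins the head-to-head, 5–4.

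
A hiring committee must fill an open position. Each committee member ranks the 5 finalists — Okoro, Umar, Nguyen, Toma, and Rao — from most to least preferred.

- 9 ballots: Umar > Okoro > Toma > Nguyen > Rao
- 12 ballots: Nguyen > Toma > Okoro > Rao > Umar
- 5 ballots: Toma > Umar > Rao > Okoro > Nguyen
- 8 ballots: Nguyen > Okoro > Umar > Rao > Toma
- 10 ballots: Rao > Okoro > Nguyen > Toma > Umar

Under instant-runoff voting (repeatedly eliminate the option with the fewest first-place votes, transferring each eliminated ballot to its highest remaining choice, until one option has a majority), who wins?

Round 1: Nguyen 20, Rao 10, Umar 9, Toma 5, Okoro 0. Okoro has the fewest and is eliminated.
Round 2: Nguyen 20, Rao 10, Umar 9, Toma 5. Toma has the fewest and is eliminated.
Round 3: Nguyen 20, Umar 14, Rao 10. Rao has the fewest and is eliminated.
Round 4: Nguyen 30, Umar 14. Nguyen has a majority.

Nguyen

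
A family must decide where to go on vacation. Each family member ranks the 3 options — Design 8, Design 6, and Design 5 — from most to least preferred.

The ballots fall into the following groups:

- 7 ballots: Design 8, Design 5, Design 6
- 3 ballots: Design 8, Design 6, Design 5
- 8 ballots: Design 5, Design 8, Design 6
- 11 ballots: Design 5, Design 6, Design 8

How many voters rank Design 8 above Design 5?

Ballots ranking Design 8 above Design 5: 7+3 = 10.
Ballots ranking Design 5 above Design 8: 8+11 = 19.
So 10 of 29 voters prefer Design 8 to Design 5.

10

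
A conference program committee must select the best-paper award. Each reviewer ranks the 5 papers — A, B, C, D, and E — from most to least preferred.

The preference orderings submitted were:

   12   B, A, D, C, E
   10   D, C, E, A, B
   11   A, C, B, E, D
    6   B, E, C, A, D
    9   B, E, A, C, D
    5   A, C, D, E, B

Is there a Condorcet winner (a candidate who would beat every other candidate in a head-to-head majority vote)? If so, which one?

B

Head-to-head results (53 voters total):
A vs B: B wins 27–26.
A vs C: A wins 37–16.
A vs D: A wins 43–10.
A vs E: A wins 28–25.
B vs C: B wins 27–26.
B vs D: B wins 38–15.
B vs E: B wins 38–15.
C vs D: C wins 31–22.
C vs E: C wins 38–15.
D vs E: D wins 27–26.
B beats each rival — A (27–26), C (27–26), D (38–15), E (38–15) — so B is the Condorcet winner.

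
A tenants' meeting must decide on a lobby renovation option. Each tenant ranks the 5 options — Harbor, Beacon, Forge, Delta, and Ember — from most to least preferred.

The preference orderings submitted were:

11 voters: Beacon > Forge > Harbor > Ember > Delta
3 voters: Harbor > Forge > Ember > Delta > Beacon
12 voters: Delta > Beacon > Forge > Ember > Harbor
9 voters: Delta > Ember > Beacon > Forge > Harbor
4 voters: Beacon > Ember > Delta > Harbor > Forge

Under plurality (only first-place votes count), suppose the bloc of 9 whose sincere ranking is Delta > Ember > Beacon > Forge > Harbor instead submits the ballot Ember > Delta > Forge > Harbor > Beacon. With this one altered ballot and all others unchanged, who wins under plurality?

Beacon

First-place totals with the altered ballot: Harbor 3, Beacon 15, Forge 0, Delta 12, Ember 9.
The switch changes the winner from Delta to Beacon.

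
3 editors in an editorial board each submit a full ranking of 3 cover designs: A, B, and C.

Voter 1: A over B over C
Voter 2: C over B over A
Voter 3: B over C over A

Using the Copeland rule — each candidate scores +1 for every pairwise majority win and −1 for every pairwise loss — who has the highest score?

Pairwise results:
  A vs B: B wins 2–1.
  A vs C: C wins 2–1.
  B vs C: B wins 2–1.
Copeland scores (wins − losses):
  A: 0 − 2 = -2
  B: 2 − 0 = 2
  C: 1 − 1 = 0
B has the best Copeland score.

B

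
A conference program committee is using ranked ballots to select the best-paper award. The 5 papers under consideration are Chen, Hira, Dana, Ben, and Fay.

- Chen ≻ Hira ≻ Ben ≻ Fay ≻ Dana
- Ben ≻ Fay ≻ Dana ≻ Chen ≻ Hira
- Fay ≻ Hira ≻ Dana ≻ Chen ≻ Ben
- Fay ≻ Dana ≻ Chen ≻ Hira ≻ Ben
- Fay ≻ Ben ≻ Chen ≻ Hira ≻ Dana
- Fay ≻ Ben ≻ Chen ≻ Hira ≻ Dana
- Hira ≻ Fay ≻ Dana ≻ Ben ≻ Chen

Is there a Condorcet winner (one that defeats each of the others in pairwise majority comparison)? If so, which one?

Fay

Head-to-head results (7 voters total):
Chen vs Hira: Chen wins 5–2.
Chen vs Dana: Dana wins 4–3.
Chen vs Ben: Ben wins 4–3.
Chen vs Fay: Fay wins 6–1.
Hira vs Dana: Hira wins 5–2.
Hira vs Ben: Hira wins 4–3.
Hira vs Fay: Fay wins 5–2.
Dana vs Ben: Ben wins 4–3.
Dana vs Fay: Fay wins 7–0.
Ben vs Fay: Fay wins 5–2.
Fay beats each rival — Chen (6–1), Hira (5–2), Dana (7–0), Ben (5–2) — so Fay is the Condorcet winner.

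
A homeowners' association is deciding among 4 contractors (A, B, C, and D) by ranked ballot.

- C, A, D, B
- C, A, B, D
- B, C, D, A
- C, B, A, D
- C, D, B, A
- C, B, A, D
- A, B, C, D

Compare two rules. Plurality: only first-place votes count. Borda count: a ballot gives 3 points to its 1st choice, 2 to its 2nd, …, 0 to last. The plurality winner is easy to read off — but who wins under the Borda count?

C

Plurality first-place counts: A 1, B 1, C 5, D 0 → C.
Borda totals: A 9, B 11, C 18, D 4 → C.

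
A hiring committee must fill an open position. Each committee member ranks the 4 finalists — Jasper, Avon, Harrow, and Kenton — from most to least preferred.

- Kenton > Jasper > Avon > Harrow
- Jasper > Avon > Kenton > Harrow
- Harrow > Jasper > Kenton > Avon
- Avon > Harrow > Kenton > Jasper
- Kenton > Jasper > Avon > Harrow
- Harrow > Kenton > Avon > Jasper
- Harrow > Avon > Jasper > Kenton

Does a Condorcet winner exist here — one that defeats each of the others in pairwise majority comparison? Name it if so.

No Condorcet winner

Head-to-head results (7 voters total):
Jasper vs Avon: Jasper wins 4–3.
Jasper vs Harrow: Harrow wins 4–3.
Jasper vs Kenton: Kenton wins 4–3.
Avon vs Harrow: Avon wins 4–3.
Avon vs Kenton: Kenton wins 4–3.
Harrow vs Kenton: Harrow wins 4–3.
No candidate beats all others: Jasper beats Avon beats Harrow beats Jasper, a majority cycle.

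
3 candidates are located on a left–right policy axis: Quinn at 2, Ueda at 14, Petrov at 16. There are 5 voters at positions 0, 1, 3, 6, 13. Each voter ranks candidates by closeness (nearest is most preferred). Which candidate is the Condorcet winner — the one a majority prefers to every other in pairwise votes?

Quinn

With single-peaked preferences on a line, the Condorcet winner is the candidate closest to the median voter.
The median voter (position 3) is closest to Quinn at 2.
Check: Quinn vs Ueda — voters closer to Quinn: 4 of 5.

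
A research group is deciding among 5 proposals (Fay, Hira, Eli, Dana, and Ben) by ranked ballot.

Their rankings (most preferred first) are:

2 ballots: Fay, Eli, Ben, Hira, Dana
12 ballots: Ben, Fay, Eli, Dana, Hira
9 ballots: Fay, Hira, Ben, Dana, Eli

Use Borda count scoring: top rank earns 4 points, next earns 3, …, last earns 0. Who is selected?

Fay

Borda scores:
  Fay: 2·4 + 12·3 + 9·4 = 80
  Hira: 2·1 + 12·0 + 9·3 = 29
  Eli: 2·3 + 12·2 + 9·0 = 30
  Dana: 2·0 + 12·1 + 9·1 = 21
  Ben: 2·2 + 12·4 + 9·2 = 70
Fay has the highest total.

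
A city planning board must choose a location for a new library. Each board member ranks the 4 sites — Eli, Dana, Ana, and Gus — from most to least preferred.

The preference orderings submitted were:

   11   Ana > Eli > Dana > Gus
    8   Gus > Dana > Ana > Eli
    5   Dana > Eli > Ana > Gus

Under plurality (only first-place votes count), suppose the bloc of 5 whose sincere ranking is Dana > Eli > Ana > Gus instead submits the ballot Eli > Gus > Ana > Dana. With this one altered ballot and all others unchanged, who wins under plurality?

First-place totals with the altered ballot: Eli 5, Dana 0, Ana 11, Gus 8.
The winner is unchanged: still Ana.

Ana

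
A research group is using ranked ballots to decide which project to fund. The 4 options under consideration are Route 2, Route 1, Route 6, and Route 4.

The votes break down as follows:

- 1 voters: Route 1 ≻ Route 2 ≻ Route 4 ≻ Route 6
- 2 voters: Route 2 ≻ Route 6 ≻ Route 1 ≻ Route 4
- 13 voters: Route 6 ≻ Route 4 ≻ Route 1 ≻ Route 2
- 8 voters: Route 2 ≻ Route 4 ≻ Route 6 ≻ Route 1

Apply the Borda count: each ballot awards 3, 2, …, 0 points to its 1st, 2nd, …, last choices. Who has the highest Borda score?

Route 6

Borda scores:
  Route 2: 2 + 2·3 + 13·0 + 8·3 = 32
  Route 1: 3 + 2·1 + 13·1 + 8·0 = 18
  Route 6: 0 + 2·2 + 13·3 + 8·1 = 51
  Route 4: 1 + 2·0 + 13·2 + 8·2 = 43
Route 6 has the highest total.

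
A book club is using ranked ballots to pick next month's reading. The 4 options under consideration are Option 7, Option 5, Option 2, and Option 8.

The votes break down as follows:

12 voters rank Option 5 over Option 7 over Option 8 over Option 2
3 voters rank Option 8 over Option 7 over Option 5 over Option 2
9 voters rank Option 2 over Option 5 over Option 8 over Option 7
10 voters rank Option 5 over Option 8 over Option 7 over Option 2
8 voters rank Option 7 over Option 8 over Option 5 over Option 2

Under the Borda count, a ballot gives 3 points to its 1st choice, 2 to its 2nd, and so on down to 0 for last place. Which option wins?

Option 5

Borda scores:
  Option 7: 12·2 + 3·2 + 9·0 + 10·1 + 8·3 = 64
  Option 5: 12·3 + 3·1 + 9·2 + 10·3 + 8·1 = 95
  Option 2: 12·0 + 3·0 + 9·3 + 10·0 + 8·0 = 27
  Option 8: 12·1 + 3·3 + 9·1 + 10·2 + 8·2 = 66
Option 5 has the highest total.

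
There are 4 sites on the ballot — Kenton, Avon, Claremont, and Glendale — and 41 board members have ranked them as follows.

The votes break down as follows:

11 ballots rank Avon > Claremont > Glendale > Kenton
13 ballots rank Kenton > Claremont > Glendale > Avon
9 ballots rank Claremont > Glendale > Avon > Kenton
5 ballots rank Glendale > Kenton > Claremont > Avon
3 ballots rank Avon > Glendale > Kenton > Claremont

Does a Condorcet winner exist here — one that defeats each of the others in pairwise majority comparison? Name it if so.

Head-to-head results (41 voters total):
Kenton vs Avon: Avon wins 23–18.
Kenton vs Claremont: Kenton wins 21–20.
Kenton vs Glendale: Glendale wins 28–13.
Avon vs Claremont: Claremont wins 27–14.
Avon vs Glendale: Glendale wins 27–14.
Claremont vs Glendale: Claremont wins 33–8.
No candidate beats all others: Kenton beats Claremont beats Avon beats Kenton, a majority cycle.

None — there is no Condorcet winner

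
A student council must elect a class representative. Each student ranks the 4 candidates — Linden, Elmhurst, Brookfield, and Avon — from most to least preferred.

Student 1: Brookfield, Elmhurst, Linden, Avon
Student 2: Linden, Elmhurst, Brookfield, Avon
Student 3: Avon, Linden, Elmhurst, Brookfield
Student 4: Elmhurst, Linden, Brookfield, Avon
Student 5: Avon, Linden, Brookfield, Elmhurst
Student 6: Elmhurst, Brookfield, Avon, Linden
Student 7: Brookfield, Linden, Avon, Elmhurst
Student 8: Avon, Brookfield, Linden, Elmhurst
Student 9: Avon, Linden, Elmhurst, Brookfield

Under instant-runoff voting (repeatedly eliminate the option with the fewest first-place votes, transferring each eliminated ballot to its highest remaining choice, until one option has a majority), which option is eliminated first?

Linden

Round 1: Avon 4, Elmhurst 2, Brookfield 2, Linden 1. Linden has the fewest and is eliminated.
Round 2: Avon 4, Elmhurst 3, Brookfield 2. Brookfield has the fewest and is eliminated.
Round 3: Avon 5, Elmhurst 4. Avon has a majority.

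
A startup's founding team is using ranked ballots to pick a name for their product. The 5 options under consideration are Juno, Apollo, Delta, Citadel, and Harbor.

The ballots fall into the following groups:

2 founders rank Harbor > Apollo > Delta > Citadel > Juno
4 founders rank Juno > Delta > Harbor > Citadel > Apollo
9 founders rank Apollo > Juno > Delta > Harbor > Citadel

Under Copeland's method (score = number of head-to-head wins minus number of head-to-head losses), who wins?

Pairwise results:
  Juno vs Apollo: Apollo wins 11–4.
  Juno vs Delta: Juno wins 13–2.
  Juno vs Citadel: Juno wins 13–2.
  Juno vs Harbor: Juno wins 13–2.
  Apollo vs Delta: Apollo wins 11–4.
  Apollo vs Citadel: Apollo wins 11–4.
  Apollo vs Harbor: Apollo wins 9–6.
  Delta vs Citadel: Delta wins 15–0.
  Delta vs Harbor: Delta wins 13–2.
  Citadel vs Harbor: Harbor wins 15–0.
Copeland scores (wins − losses):
  Juno: 3 − 1 = 2
  Apollo: 4 − 0 = 4
  Delta: 2 − 2 = 0
  Citadel: 0 − 4 = -4
  Harbor: 1 − 3 = -2
Apollo has the best Copeland score.

Apollo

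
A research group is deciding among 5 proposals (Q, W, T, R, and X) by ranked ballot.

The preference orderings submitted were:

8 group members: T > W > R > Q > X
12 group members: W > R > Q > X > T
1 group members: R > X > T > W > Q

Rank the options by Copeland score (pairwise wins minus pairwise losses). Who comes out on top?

W

Pairwise results:
  Q vs W: W wins 21–0.
  Q vs T: Q wins 12–9.
  Q vs R: R wins 21–0.
  Q vs X: Q wins 20–1.
  W vs T: W wins 12–9.
  W vs R: W wins 20–1.
  W vs X: W wins 20–1.
  T vs R: R wins 13–8.
  T vs X: X wins 13–8.
  R vs X: R wins 21–0.
Copeland scores (wins − losses):
  Q: 2 − 2 = 0
  W: 4 − 0 = 4
  T: 0 − 4 = -4
  R: 3 − 1 = 2
  X: 1 − 3 = -2
W has the best Copeland score.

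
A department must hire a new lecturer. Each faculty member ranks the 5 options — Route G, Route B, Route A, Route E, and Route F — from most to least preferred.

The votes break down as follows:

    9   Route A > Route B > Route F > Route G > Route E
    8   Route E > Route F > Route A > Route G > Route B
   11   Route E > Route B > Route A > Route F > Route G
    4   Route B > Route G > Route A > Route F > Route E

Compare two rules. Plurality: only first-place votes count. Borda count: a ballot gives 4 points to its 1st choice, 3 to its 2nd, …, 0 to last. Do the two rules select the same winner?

Plurality first-place counts: Route G 0, Route B 4, Route A 9, Route E 19, Route F 0 → Route E.
Borda totals: Route G 29, Route B 76, Route A 82, Route E 76, Route F 57 → Route A.
The two rules disagree: plurality picks Route E, Borda picks Route A.

No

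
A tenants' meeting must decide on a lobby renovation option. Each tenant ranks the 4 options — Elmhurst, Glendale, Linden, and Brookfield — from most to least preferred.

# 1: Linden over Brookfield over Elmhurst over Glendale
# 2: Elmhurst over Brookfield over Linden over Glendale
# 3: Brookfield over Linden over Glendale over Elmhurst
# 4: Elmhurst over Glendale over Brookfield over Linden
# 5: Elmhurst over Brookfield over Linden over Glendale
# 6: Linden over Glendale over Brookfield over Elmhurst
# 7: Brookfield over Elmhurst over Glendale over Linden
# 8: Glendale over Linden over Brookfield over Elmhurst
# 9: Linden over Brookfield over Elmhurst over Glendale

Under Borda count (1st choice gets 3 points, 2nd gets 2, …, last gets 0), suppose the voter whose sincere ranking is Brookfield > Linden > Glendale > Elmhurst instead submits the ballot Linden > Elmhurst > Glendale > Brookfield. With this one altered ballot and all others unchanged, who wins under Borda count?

Borda totals with the altered ballot: Elmhurst 15, Glendale 9, Linden 16, Brookfield 14.
The switch changes the winner from Brookfield to Linden.

Linden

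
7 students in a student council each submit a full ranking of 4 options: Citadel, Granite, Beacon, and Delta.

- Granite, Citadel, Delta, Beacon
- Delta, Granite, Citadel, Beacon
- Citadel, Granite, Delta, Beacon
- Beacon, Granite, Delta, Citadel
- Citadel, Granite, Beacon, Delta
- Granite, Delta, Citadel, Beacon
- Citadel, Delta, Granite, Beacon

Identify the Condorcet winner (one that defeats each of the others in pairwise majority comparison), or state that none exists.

Granite

Head-to-head results (7 voters total):
Citadel vs Granite: Granite wins 4–3.
Citadel vs Beacon: Citadel wins 6–1.
Citadel vs Delta: Citadel wins 4–3.
Granite vs Beacon: Granite wins 6–1.
Granite vs Delta: Granite wins 5–2.
Beacon vs Delta: Delta wins 5–2.
Granite beats each rival — Citadel (4–3), Beacon (6–1), Delta (5–2) — so Granite is the Condorcet winner.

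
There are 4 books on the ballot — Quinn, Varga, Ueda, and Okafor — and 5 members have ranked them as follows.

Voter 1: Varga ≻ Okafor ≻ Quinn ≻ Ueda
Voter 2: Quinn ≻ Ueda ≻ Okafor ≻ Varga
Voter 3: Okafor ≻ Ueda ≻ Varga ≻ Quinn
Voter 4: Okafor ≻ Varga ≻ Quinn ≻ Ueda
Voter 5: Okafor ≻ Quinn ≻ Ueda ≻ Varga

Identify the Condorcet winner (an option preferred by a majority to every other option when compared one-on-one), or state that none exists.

Head-to-head results (5 voters total):
Quinn vs Varga: Varga wins 3–2.
Quinn vs Ueda: Quinn wins 4–1.
Quinn vs Okafor: Okafor wins 4–1.
Varga vs Ueda: Ueda wins 3–2.
Varga vs Okafor: Okafor wins 4–1.
Ueda vs Okafor: Okafor wins 4–1.
Okafor beats each rival — Quinn (4–1), Varga (4–1), Ueda (4–1) — so Okafor is the Condorcet winner.

Okafor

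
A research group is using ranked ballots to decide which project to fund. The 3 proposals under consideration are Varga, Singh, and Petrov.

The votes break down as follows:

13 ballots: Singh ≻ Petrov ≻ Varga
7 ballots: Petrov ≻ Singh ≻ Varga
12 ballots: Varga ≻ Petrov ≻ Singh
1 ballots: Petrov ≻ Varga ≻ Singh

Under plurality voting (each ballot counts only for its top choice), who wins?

First-place vote totals:
  Varga: 12
  Singh: 13
  Petrov: 8
Singh has the most first-place votes.

Singh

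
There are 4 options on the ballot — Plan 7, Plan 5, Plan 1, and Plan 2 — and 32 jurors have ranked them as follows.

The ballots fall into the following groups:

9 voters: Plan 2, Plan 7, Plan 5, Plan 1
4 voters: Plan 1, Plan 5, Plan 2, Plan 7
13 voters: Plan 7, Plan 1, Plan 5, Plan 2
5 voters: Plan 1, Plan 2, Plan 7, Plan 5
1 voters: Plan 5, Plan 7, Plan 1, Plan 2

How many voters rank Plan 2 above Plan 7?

Ballots ranking Plan 2 above Plan 7: 9+4+5 = 18.
Ballots ranking Plan 7 above Plan 2: 13+1 = 14.
So 18 of 32 voters prefer Plan 2 to Plan 7.

18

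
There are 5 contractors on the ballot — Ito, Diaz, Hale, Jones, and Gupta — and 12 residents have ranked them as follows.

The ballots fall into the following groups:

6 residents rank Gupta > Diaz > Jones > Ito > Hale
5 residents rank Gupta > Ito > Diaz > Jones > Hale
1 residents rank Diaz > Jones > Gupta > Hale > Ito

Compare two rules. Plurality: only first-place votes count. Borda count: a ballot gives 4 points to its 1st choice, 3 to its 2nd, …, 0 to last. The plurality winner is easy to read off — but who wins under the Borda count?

Gupta

Plurality first-place counts: Ito 0, Diaz 1, Hale 0, Jones 0, Gupta 11 → Gupta.
Borda totals: Ito 21, Diaz 32, Hale 1, Jones 20, Gupta 46 → Gupta.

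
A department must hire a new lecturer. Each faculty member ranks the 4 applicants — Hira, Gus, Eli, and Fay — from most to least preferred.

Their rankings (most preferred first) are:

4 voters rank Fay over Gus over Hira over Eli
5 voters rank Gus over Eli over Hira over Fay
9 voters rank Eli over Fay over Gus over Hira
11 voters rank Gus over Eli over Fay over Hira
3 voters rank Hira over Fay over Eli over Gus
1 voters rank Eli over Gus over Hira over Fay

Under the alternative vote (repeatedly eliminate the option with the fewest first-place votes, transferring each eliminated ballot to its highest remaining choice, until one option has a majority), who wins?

Round 1: Gus 16, Eli 10, Fay 4, Hira 3. Hira has the fewest and is eliminated.
Round 2: Gus 16, Eli 10, Fay 7. Fay has the fewest and is eliminated.
Round 3: Gus 20, Eli 13. Gus has a majority.

Gus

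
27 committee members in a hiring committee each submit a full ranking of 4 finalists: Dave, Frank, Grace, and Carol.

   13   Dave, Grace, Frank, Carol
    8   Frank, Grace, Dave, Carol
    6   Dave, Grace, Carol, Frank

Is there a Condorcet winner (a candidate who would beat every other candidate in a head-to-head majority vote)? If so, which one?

Dave

Head-to-head results (27 voters total):
Dave vs Frank: Dave wins 19–8.
Dave vs Grace: Dave wins 19–8.
Dave vs Carol: Dave wins 27–0.
Frank vs Grace: Grace wins 19–8.
Frank vs Carol: Frank wins 21–6.
Grace vs Carol: Grace wins 27–0.
Dave beats each rival — Frank (19–8), Grace (19–8), Carol (27–0) — so Dave is the Condorcet winner.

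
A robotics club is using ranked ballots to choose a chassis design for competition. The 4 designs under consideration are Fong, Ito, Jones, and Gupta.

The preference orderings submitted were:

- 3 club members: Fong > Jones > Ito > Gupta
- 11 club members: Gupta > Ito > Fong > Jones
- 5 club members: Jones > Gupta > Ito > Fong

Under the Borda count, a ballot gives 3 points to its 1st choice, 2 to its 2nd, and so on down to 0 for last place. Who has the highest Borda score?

Gupta

Borda scores:
  Fong: 3·3 + 11·1 + 5·0 = 20
  Ito: 3·1 + 11·2 + 5·1 = 30
  Jones: 3·2 + 11·0 + 5·3 = 21
  Gupta: 3·0 + 11·3 + 5·2 = 43
Gupta has the highest total.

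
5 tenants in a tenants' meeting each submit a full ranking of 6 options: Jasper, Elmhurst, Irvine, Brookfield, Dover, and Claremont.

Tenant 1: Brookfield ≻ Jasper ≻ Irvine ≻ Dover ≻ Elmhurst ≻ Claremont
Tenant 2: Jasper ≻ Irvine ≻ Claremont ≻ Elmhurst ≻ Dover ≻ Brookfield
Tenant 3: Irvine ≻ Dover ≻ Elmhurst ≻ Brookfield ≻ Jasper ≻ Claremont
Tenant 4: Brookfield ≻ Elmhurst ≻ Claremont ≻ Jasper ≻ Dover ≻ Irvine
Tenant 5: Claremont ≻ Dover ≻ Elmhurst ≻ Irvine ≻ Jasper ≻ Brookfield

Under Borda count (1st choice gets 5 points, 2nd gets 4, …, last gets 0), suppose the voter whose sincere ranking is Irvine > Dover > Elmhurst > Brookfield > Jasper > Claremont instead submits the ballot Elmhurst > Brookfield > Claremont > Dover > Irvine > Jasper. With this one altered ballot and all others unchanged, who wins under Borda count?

Elmhurst

Borda totals with the altered ballot: Jasper 12, Elmhurst 15, Irvine 10, Brookfield 14, Dover 10, Claremont 14.
The switch changes the winner from Irvine to Elmhurst.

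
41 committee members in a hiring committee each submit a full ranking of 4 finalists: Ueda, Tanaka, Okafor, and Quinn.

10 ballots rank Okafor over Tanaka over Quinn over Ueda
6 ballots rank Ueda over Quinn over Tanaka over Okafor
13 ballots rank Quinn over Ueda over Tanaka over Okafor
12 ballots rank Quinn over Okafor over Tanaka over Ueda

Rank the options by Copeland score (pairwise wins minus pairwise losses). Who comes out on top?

Pairwise results:
  Ueda vs Tanaka: Tanaka wins 22–19.
  Ueda vs Okafor: Okafor wins 22–19.
  Ueda vs Quinn: Quinn wins 35–6.
  Tanaka vs Okafor: Okafor wins 22–19.
  Tanaka vs Quinn: Quinn wins 31–10.
  Okafor vs Quinn: Quinn wins 31–10.
Copeland scores (wins − losses):
  Ueda: 0 − 3 = -3
  Tanaka: 1 − 2 = -1
  Okafor: 2 − 1 = 1
  Quinn: 3 − 0 = 3
Quinn has the best Copeland score.

Quinn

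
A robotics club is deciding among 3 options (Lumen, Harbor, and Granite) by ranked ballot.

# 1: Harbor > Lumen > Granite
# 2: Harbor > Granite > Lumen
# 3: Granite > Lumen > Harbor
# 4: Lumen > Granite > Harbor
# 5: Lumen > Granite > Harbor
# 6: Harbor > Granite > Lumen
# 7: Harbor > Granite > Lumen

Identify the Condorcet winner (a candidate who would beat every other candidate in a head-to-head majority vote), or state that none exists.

Head-to-head results (7 voters total):
Lumen vs Harbor: Harbor wins 4–3.
Lumen vs Granite: Granite wins 4–3.
Harbor vs Granite: Harbor wins 4–3.
Harbor beats each rival — Lumen (4–3), Granite (4–3) — so Harbor is the Condorcet winner.

Harbor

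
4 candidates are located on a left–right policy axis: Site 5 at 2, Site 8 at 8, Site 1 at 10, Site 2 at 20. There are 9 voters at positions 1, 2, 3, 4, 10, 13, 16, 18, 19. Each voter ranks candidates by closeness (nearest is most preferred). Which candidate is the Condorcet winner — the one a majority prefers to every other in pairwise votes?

Site 1

With single-peaked preferences on a line, the Condorcet winner is the candidate closest to the median voter.
The median voter (position 10) is closest to Site 1 at 10.
Check: Site 1 vs Site 2 — voters closer to Site 1: 6 of 9.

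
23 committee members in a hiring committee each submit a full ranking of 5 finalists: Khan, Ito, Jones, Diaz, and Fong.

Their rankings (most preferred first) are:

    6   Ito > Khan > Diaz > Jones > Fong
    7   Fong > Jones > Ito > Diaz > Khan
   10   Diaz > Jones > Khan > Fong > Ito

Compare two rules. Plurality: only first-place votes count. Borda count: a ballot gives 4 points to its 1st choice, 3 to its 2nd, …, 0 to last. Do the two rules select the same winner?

Yes

Plurality first-place counts: Khan 0, Ito 6, Jones 0, Diaz 10, Fong 7 → Diaz.
Borda totals: Khan 38, Ito 38, Jones 57, Diaz 59, Fong 38 → Diaz.
The two rules agree on Diaz.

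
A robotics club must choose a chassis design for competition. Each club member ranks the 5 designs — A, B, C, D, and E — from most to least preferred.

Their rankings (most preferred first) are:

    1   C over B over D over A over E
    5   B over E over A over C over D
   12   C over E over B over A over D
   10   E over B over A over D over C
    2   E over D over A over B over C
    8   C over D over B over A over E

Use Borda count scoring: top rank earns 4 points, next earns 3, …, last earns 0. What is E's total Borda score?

Borda scores:
  A: 1 + 5·2 + 12·1 + 10·2 + 2·2 + 8·1 = 55
  B: 3 + 5·4 + 12·2 + 10·3 + 2·1 + 8·2 = 95
  C: 4 + 5·1 + 12·4 + 10·0 + 2·0 + 8·4 = 89
  D: 2 + 5·0 + 12·0 + 10·1 + 2·3 + 8·3 = 42
  E: 0 + 5·3 + 12·3 + 10·4 + 2·4 + 8·0 = 99

99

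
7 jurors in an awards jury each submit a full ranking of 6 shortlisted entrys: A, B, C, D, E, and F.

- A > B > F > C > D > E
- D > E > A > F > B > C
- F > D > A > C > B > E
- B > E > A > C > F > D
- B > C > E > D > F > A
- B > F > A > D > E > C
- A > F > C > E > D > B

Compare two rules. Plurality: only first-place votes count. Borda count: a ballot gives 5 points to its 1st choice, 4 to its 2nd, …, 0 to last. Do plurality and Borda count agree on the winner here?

Plurality first-place counts: A 2, B 3, C 0, D 1, E 0, F 1 → B.
Borda totals: A 22, B 21, C 13, D 15, E 14, F 20 → A.
The two rules disagree: plurality picks B, Borda picks A.

No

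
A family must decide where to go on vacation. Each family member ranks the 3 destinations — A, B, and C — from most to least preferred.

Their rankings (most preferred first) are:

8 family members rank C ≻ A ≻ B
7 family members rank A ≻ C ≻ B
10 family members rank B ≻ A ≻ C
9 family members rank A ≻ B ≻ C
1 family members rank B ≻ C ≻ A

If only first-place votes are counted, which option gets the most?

A

First-place vote totals:
  A: 16
  B: 11
  C: 8
A has the most first-place votes.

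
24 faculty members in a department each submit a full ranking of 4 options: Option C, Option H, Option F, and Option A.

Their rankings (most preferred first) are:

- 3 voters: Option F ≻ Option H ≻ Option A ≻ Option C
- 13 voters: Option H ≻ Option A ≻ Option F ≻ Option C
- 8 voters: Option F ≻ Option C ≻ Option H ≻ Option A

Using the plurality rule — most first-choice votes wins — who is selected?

Option H

First-place vote totals:
  Option C: 0
  Option H: 13
  Option F: 11
  Option A: 0
Option H has the most first-place votes.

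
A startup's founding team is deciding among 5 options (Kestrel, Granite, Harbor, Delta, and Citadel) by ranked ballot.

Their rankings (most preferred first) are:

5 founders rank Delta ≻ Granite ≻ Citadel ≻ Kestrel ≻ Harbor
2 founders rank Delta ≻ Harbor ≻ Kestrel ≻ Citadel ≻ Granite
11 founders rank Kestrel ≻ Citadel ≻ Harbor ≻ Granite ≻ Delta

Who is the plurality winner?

Kestrel

First-place vote totals:
  Kestrel: 11
  Granite: 0
  Harbor: 0
  Delta: 7
  Citadel: 0
Kestrel has the most first-place votes.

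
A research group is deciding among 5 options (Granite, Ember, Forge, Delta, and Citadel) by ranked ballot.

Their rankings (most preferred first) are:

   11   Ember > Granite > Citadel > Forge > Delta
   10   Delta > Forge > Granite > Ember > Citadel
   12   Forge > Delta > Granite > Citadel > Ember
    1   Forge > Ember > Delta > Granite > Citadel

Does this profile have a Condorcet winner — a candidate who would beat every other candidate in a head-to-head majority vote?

Yes

Head-to-head results (34 voters total):
Granite vs Ember: Granite wins 22–12.
Granite vs Forge: Forge wins 23–11.
Granite vs Delta: Delta wins 23–11.
Granite vs Citadel: Granite wins 34–0.
Ember vs Forge: Forge wins 23–11.
Ember vs Delta: Delta wins 22–12.
Ember vs Citadel: Ember wins 22–12.
Forge vs Delta: Forge wins 24–10.
Forge vs Citadel: Forge wins 23–11.
Delta vs Citadel: Delta wins 23–11.
Forge beats each rival — Granite (23–11), Ember (23–11), Delta (24–10), Citadel (23–11) — so Forge is the Condorcet winner.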